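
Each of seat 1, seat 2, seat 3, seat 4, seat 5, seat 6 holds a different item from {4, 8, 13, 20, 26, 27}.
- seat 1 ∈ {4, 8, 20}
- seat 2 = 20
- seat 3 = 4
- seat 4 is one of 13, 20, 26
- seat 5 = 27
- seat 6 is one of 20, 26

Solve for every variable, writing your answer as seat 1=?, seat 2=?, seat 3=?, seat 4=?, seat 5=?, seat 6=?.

seat 2 has just one choice, so seat 2 = 20. Remove 20 from seat 1, seat 4, seat 6.
seat 3's domain is down to {4}, so seat 3 = 4. Strike 4 from seat 1.
That leaves seat 5 = 27.
seat 6 must be 26 (only option left). Remove 26 from seat 4.
seat 1 has just one choice, so seat 1 = 8.
That leaves seat 4 = 13.

seat 1=8, seat 2=20, seat 3=4, seat 4=13, seat 5=27, seat 6=26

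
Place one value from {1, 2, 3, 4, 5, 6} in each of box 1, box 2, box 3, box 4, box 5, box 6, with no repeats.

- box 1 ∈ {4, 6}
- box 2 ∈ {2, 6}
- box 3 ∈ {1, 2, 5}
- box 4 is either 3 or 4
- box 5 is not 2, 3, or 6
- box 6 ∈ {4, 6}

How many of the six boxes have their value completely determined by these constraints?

The 6 variables draw from only 6 values {1, 2, 3, 4, 5, 6}, so each is used; only box 4 can be 3, hence box 4 = 3.
box 1 and box 6 between them cover only {4, 6} — a naked pair. Remove those values from box 2, box 5.
box 2 must be 2 (only option left). Remove 2 from box 3.
Determined: box 2=2, box 4=3. The other boxes each still have more than one consistent value. That makes 2.

2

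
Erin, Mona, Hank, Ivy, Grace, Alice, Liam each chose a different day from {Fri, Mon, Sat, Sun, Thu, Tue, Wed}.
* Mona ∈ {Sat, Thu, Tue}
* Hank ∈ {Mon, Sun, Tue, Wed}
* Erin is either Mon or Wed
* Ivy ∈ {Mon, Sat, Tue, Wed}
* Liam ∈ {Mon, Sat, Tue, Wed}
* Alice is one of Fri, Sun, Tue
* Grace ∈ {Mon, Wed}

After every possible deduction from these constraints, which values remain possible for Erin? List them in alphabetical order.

The 7 variables together cover exactly {Fri, Mon, Sat, Sun, Thu, Tue, Wed} — 7 values for 7 variables — and Fri appears only in Alice's list, so Alice = Fri.
Among the 6 still-open variables, Sun fits only Hank (and all 6 values in {Mon, Sat, Sun, Thu, Tue, Wed} must be used), so Hank = Sun.
Among the 5 still-open variables, Thu fits only Mona (and all 5 values in {Mon, Sat, Thu, Tue, Wed} must be used), so Mona = Thu.
Erin and Grace share exactly the 2 values {Mon, Wed}; by pigeonhole those values go to them, so strike Mon, Wed from Ivy, Liam.
No further eliminations apply; Erin can still be any of Mon, Wed.

Mon, Wed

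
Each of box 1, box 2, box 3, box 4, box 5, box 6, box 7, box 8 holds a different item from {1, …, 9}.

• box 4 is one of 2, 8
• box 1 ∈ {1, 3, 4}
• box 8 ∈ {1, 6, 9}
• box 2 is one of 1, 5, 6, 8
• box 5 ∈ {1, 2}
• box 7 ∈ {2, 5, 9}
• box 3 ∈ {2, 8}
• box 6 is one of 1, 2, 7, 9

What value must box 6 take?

7

box 3 and box 4 between them cover only {2, 8} — a naked pair. Remove those values from box 2, box 5, box 6, box 7.
box 5 has just one choice, so box 5 = 1. Remove 1 from box 1, box 2, box 6, box 8.
box 2, box 7, box 8 between them cover only {5, 6, 9} — a naked triple. Remove those values from box 6.
So box 6 = 7.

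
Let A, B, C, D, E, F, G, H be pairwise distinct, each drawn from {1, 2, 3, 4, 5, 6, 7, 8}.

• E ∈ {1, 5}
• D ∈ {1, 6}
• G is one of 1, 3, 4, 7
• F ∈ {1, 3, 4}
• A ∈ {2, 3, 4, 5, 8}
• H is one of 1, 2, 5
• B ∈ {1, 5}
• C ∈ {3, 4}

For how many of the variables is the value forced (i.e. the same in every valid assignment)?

Among the 8 variables, 6 fits only D (and all 8 values in {1, 2, 3, 4, 5, 6, 7, 8} must be used), so D = 6.
The 7 still-open variables together cover exactly {1, 2, 3, 4, 5, 7, 8} — 7 values for 7 variables — and 7 appears only in G's list, so G = 7.
The 6 still-open variables together cover exactly {1, 2, 3, 4, 5, 8} — 6 values for 6 variables — and 8 appears only in A's list, so A = 8.
The 5 still-open variables together cover exactly {1, 2, 3, 4, 5} — 5 values for 5 variables — and 2 appears only in H's list, so H = 2.
The 2 variables B and E are confined to {1, 5}, which locks those values in; drop them from F.
Determined: A=8, D=6, G=7, H=2. The other variables each still have more than one consistent value. That makes 4.

4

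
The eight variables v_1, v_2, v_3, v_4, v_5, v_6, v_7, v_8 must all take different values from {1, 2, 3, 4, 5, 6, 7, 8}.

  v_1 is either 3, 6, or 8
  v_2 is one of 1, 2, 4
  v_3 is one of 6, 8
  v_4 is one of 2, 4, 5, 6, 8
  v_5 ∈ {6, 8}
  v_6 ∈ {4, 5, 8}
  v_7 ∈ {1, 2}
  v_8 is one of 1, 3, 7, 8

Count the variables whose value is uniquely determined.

Among the 8 variables, 7 fits only v_8 (and all 8 values in {1, 2, 3, 4, 5, 6, 7, 8} must be used), so v_8 = 7.
The 7 still-open variables draw from only 7 values {1, 2, 3, 4, 5, 6, 8}, so each is used; only v_1 can be 3, hence v_1 = 3.
The 2 variables v_3 and v_5 are confined to {6, 8}, which locks those values in; drop them from v_4, v_6.
Determined: v_1=3, v_8=7. The other variables each still have more than one consistent value. That makes 2.

2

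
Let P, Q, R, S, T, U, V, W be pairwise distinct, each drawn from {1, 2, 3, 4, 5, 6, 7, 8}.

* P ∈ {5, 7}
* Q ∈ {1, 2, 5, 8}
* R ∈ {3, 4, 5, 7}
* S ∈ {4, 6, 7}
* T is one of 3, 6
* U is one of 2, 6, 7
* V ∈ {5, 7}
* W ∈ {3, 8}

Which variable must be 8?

W

The 8 variables draw from only 8 values {1, 2, 3, 4, 5, 6, 7, 8}, so each is used; only Q can be 1, hence Q = 1.
Among the 7 still-open variables, 2 fits only U (and all 7 values in {2, 3, 4, 5, 6, 7, 8} must be used), so U = 2.
The 6 still-open variables draw from only 6 values {3, 4, 5, 6, 7, 8}, so each is used; only W can be 8, hence W = 8.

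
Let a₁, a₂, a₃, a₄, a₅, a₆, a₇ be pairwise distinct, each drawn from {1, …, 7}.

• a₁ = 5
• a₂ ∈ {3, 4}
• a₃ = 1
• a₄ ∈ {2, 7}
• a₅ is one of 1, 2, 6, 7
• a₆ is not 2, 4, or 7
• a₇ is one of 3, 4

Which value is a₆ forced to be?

6

a₁ must be 5 (only option left). So a₆ can't be 5.
a₃'s domain is down to {1}, so a₃ = 1. Strike 1 from a₅, a₆.
The 2 variables a₂ and a₇ are confined to {3, 4}, which locks those values in; drop them from a₆.
So a₆ = 6.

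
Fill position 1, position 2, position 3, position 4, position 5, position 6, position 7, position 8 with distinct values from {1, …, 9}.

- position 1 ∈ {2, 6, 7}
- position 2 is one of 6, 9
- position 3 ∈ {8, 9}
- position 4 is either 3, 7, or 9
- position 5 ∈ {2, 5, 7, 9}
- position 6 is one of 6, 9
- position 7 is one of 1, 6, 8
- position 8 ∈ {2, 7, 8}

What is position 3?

The 8 variables together cover exactly {1, 2, 3, 5, 6, 7, 8, 9} — 8 values for 8 variables — and 1 appears only in position 7's list, so position 7 = 1.
Among the 7 still-open variables, 3 fits only position 4 (and all 7 values in {2, 3, 5, 6, 7, 8, 9} must be used), so position 4 = 3.
The 6 still-open variables together cover exactly {2, 5, 6, 7, 8, 9} — 6 values for 6 variables — and 5 appears only in position 5's list, so position 5 = 5.
position 2 and position 6 between them cover only {6, 9} — a naked pair. Remove those values from position 1, position 3.
So position 3 = 8.

8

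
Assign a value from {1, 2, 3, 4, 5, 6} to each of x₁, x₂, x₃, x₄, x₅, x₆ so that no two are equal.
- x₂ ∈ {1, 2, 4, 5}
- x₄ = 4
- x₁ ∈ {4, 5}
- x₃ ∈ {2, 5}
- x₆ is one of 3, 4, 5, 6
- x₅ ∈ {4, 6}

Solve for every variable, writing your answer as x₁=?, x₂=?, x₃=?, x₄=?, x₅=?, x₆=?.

x₁=5, x₂=1, x₃=2, x₄=4, x₅=6, x₆=3

x₄ must be 4 (only option left). Remove 4 from x₁, x₂, x₅, x₆.
That leaves x₅ = 6. So x₆ can't be 6.
x₁ must be 5 (only option left). So x₂, x₃, x₆ can't be 5.
x₃ has just one choice, so x₃ = 2. Strike 2 from x₂.
x₆'s domain is down to {3}, so x₆ = 3.
x₂ must be 1 (only option left).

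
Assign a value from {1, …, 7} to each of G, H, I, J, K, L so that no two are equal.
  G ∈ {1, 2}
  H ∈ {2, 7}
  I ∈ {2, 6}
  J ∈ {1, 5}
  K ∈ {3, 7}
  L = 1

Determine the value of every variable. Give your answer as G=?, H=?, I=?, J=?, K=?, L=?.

L's domain is down to {1}, so L = 1. Eliminate 1 elsewhere: G, J.
G's domain is down to {2}, so G = 2. Eliminate 2 elsewhere: H, I.
H must be 7 (only option left). Remove 7 from K.
I must be 6 (only option left).
That leaves J = 5.
K's domain is down to {3}, so K = 3.

G=2, H=7, I=6, J=5, K=3, L=1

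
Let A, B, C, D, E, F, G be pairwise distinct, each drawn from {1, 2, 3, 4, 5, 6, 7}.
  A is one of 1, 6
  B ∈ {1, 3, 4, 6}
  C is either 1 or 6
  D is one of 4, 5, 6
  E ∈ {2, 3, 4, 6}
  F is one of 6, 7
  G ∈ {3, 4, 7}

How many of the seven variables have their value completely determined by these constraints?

3

Among the 7 variables, 2 fits only E (and all 7 values in {1, 2, 3, 4, 5, 6, 7} must be used), so E = 2.
The 6 still-open variables draw from only 6 values {1, 3, 4, 5, 6, 7}, so each is used; only D can be 5, hence D = 5.
A and C share exactly the 2 values {1, 6}; by pigeonhole those values go to them, so strike 1, 6 from B, F.
F must be 7 (only option left). Strike 7 from G.
Determined: D=5, E=2, F=7. The other variables each still have more than one consistent value. That makes 3.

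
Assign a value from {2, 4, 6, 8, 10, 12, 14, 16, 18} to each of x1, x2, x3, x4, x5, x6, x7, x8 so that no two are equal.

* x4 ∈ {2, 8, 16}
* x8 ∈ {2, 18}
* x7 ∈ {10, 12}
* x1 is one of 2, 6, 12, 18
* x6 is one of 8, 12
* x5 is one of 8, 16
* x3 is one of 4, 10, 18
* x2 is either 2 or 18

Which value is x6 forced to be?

Among the 8 variables, 4 fits only x3 (and all 8 values in {2, 4, 6, 8, 10, 12, 16, 18} must be used), so x3 = 4.
The 7 still-open variables draw from only 7 values {2, 6, 8, 10, 12, 16, 18}, so each is used; only x1 can be 6, hence x1 = 6.
The 6 still-open variables together cover exactly {2, 8, 10, 12, 16, 18} — 6 values for 6 variables — and 10 appears only in x7's list, so x7 = 10.
The 5 still-open variables together cover exactly {2, 8, 12, 16, 18} — 5 values for 5 variables — and 12 appears only in x6's list, so x6 = 12.

12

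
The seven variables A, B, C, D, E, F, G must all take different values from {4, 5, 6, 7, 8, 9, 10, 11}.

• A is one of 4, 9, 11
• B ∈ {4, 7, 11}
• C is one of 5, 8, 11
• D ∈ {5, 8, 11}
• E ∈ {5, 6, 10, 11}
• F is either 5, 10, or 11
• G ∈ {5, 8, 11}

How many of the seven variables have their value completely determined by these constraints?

2

The 3 variables C, D, G are confined to {5, 8, 11}, which locks those values in; drop them from A, B, E, F.
F has just one choice, so F = 10. Strike 10 from E.
E has just one choice, so E = 6.
Determined: E=6, F=10. The other variables each still have more than one consistent value. That makes 2.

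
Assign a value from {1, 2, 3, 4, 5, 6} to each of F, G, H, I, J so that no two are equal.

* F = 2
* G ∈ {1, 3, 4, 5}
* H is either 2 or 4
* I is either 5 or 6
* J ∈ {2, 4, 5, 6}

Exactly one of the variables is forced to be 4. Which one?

H

F must be 2 (only option left). Remove 2 from H, J.
So 4 goes to H.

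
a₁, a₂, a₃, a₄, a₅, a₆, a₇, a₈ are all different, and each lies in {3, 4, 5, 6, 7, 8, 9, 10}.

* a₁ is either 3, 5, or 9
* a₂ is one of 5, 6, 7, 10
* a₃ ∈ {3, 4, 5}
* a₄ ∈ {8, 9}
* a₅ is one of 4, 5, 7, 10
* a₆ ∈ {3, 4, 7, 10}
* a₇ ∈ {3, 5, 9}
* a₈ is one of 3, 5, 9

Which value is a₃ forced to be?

The 8 variables draw from only 8 values {3, 4, 5, 6, 7, 8, 9, 10}, so each is used; only a₂ can be 6, hence a₂ = 6.
Among the 7 still-open variables, 8 fits only a₄ (and all 7 values in {3, 4, 5, 7, 8, 9, 10} must be used), so a₄ = 8.
a₁, a₇, a₈ between them cover only {3, 5, 9} — a naked triple. Remove those values from a₃, a₅, a₆.
So a₃ = 4.

4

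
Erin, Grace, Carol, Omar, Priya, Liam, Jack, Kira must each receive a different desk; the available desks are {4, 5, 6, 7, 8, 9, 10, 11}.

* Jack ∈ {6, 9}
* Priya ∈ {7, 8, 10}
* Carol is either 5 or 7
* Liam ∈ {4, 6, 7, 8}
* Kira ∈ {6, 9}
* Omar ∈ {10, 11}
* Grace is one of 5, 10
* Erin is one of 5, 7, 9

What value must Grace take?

10

The 8 variables together cover exactly {4, 5, 6, 7, 8, 9, 10, 11} — 8 values for 8 variables — and 4 appears only in Liam's list, so Liam = 4.
The 7 still-open variables draw from only 7 values {5, 6, 7, 8, 9, 10, 11}, so each is used; only Priya can be 8, hence Priya = 8.
Among the 6 still-open variables, 11 fits only Omar (and all 6 values in {5, 6, 7, 9, 10, 11} must be used), so Omar = 11.
Among the 5 still-open variables, 10 fits only Grace (and all 5 values in {5, 6, 7, 9, 10} must be used), so Grace = 10.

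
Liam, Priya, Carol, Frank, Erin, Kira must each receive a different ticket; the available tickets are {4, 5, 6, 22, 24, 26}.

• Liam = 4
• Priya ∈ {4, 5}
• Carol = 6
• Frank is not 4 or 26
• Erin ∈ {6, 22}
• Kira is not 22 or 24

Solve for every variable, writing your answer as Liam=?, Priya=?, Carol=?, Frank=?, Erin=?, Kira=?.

Liam=4, Priya=5, Carol=6, Frank=24, Erin=22, Kira=26

Liam must be 4 (only option left). Strike 4 from Priya, Kira.
Priya has just one choice, so Priya = 5. So Frank, Kira can't be 5.
Carol's domain is down to {6}, so Carol = 6. Remove 6 from Frank, Erin, Kira.
Erin must be 22 (only option left). Strike 22 from Frank.
Kira has just one choice, so Kira = 26.
Frank must be 24 (only option left).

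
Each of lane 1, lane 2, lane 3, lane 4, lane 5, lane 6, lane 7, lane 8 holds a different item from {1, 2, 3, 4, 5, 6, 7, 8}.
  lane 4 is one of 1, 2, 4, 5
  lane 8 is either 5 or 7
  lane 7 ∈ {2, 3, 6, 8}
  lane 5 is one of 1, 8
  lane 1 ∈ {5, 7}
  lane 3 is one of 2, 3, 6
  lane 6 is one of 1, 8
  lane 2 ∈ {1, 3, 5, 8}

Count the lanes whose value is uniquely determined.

2

The 8 variables together cover exactly {1, 2, 3, 4, 5, 6, 7, 8} — 8 values for 8 variables — and 4 appears only in lane 4's list, so lane 4 = 4.
lane 1 and lane 8 between them cover only {5, 7} — a naked pair. Remove those values from lane 2.
lane 5 and lane 6 between them cover only {1, 8} — a naked pair. Remove those values from lane 2, lane 7.
lane 2 has just one choice, so lane 2 = 3. So lane 3, lane 7 can't be 3.
Determined: lane 2=3, lane 4=4. The other lanes each still have more than one consistent value. That makes 2.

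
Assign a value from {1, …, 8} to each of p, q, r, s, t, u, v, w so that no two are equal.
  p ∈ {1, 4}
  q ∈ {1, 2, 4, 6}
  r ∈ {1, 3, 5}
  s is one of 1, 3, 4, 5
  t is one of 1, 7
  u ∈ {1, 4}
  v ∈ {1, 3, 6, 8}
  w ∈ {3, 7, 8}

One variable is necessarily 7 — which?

t

Among the 8 variables, 2 fits only q (and all 8 values in {1, 2, 3, 4, 5, 6, 7, 8} must be used), so q = 2.
The 7 still-open variables together cover exactly {1, 3, 4, 5, 6, 7, 8} — 7 values for 7 variables — and 6 appears only in v's list, so v = 6.
The 6 still-open variables draw from only 6 values {1, 3, 4, 5, 7, 8}, so each is used; only w can be 8, hence w = 8.
Among the 5 still-open variables, 7 fits only t (and all 5 values in {1, 3, 4, 5, 7} must be used), so t = 7.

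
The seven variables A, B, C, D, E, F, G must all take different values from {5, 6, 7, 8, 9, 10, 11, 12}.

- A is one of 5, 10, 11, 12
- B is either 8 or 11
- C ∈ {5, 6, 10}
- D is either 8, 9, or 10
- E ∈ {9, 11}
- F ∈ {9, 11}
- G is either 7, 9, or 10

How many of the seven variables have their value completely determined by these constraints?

3

The 2 variables E and F are confined to {9, 11}, which locks those values in; drop them from A, B, D, G.
That leaves B = 8. So D can't be 8.
D must be 10 (only option left). Strike 10 from A, C, G.
G must be 7 (only option left).
Determined: B=8, D=10, G=7. The other variables each still have more than one consistent value. That makes 3.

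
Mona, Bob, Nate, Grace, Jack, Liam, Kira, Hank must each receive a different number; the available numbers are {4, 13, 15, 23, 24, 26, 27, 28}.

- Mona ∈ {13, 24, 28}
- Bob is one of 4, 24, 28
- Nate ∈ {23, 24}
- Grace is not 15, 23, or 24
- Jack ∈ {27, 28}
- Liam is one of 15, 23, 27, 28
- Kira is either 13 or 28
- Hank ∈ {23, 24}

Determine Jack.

27

The 8 variables draw from only 8 values {4, 13, 15, 23, 24, 26, 27, 28}, so each is used; only Liam can be 15, hence Liam = 15.
Among the 7 still-open variables, 26 fits only Grace (and all 7 values in {4, 13, 23, 24, 26, 27, 28} must be used), so Grace = 26.
The 6 still-open variables draw from only 6 values {4, 13, 23, 24, 27, 28}, so each is used; only Bob can be 4, hence Bob = 4.
Among the 5 still-open variables, 27 fits only Jack (and all 5 values in {13, 23, 24, 27, 28} must be used), so Jack = 27.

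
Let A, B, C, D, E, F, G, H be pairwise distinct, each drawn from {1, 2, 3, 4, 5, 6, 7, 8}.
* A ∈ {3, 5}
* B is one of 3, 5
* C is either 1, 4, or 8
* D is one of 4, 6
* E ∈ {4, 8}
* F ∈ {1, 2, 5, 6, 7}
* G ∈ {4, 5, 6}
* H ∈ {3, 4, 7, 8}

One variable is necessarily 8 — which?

The 8 variables draw from only 8 values {1, 2, 3, 4, 5, 6, 7, 8}, so each is used; only F can be 2, hence F = 2.
The 7 still-open variables together cover exactly {1, 3, 4, 5, 6, 7, 8} — 7 values for 7 variables — and 1 appears only in C's list, so C = 1.
The 6 still-open variables together cover exactly {3, 4, 5, 6, 7, 8} — 6 values for 6 variables — and 7 appears only in H's list, so H = 7.
The 5 still-open variables draw from only 5 values {3, 4, 5, 6, 8}, so each is used; only E can be 8, hence E = 8.

E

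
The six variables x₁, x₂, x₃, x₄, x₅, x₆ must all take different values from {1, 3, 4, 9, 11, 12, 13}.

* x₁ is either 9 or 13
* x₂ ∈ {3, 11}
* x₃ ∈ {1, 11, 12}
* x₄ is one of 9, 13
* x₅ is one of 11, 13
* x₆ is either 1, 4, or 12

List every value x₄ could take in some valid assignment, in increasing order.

x₁ and x₄ between them cover only {9, 13} — a naked pair. Remove those values from x₅.
x₅ must be 11 (only option left). Eliminate 11 elsewhere: x₂, x₃.
That leaves x₂ = 3.
No further eliminations apply; x₄ can still be any of 9, 13.

9, 13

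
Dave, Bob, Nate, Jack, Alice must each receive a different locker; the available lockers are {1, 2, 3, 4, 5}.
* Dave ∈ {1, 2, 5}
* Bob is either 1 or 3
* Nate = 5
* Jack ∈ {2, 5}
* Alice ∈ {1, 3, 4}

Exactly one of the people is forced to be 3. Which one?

Nate's domain is down to {5}, so Nate = 5. Strike 5 from Dave, Jack.
Jack must be 2 (only option left). Eliminate 2 elsewhere: Dave.
That leaves Dave = 1. Remove 1 from Bob, Alice.
So 3 goes to Bob.

Bob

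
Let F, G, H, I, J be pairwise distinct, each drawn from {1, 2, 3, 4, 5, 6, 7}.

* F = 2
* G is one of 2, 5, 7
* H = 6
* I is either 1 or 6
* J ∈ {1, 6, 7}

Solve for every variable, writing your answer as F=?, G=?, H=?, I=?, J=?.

F must be 2 (only option left). Remove 2 from G.
That leaves H = 6. Strike 6 from I, J.
That leaves I = 1. Eliminate 1 elsewhere: J.
That leaves J = 7. So G can't be 7.
G has just one choice, so G = 5.

F=2, G=5, H=6, I=1, J=7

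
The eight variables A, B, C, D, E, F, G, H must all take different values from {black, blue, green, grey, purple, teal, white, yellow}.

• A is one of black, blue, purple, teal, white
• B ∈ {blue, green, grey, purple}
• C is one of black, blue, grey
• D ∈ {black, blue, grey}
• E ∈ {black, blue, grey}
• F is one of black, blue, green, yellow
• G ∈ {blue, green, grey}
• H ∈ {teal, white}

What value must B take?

The 8 variables draw from only 8 values {black, blue, green, grey, purple, teal, white, yellow}, so each is used; only F can be yellow, hence F = yellow.
C, D, E between them cover only {black, blue, grey} — a naked triple. Remove those values from A, B, G.
That leaves G = green. Remove green from B.
So B = purple.

purple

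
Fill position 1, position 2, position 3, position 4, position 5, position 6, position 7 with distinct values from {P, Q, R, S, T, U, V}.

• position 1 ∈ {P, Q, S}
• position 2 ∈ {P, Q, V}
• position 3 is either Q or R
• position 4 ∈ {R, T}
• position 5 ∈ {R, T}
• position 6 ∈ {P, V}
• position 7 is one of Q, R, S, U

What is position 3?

Among the 7 variables, U fits only position 7 (and all 7 values in {P, Q, R, S, T, U, V} must be used), so position 7 = U.
The 6 still-open variables draw from only 6 values {P, Q, R, S, T, V}, so each is used; only position 1 can be S, hence position 1 = S.
The 2 variables position 4 and position 5 are confined to {R, T}, which locks those values in; drop them from position 3.
So position 3 = Q.

Q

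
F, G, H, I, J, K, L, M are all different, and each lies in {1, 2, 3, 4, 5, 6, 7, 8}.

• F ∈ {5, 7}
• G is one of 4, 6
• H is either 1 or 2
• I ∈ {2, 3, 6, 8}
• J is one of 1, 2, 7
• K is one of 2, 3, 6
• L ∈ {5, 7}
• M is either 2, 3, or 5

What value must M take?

3

Among the 8 variables, 4 fits only G (and all 8 values in {1, 2, 3, 4, 5, 6, 7, 8} must be used), so G = 4.
The 7 still-open variables together cover exactly {1, 2, 3, 5, 6, 7, 8} — 7 values for 7 variables — and 8 appears only in I's list, so I = 8.
The 6 still-open variables draw from only 6 values {1, 2, 3, 5, 6, 7}, so each is used; only K can be 6, hence K = 6.
Among the 5 still-open variables, 3 fits only M (and all 5 values in {1, 2, 3, 5, 7} must be used), so M = 3.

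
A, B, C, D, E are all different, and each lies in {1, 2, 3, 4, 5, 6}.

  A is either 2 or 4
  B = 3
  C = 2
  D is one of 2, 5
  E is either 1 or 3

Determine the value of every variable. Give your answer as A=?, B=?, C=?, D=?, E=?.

B must be 3 (only option left). Remove 3 from E.
C has just one choice, so C = 2. So A, D can't be 2.
D must be 5 (only option left).
That leaves E = 1.
A has just one choice, so A = 4.

A=4, B=3, C=2, D=5, E=1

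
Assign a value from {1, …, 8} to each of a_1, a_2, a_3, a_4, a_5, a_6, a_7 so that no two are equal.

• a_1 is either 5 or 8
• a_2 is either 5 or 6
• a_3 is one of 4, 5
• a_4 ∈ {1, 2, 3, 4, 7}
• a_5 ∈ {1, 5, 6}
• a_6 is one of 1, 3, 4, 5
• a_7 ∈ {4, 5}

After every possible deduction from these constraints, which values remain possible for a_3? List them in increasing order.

4, 5

The 2 variables a_3 and a_7 are confined to {4, 5}, which locks those values in; drop them from a_1, a_2, a_4, a_5, a_6.
a_1 has just one choice, so a_1 = 8.
a_2 has just one choice, so a_2 = 6. So a_5 can't be 6.
a_5's domain is down to {1}, so a_5 = 1. Eliminate 1 elsewhere: a_4, a_6.
That leaves a_6 = 3. Remove 3 from a_4.
No further eliminations apply; a_3 can still be any of 4, 5.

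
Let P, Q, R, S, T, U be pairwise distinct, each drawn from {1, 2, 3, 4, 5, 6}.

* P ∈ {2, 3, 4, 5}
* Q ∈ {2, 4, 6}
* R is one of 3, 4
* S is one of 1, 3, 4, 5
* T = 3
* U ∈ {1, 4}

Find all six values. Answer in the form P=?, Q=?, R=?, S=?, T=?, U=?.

T must be 3 (only option left). So P, R, S can't be 3.
R must be 4 (only option left). Eliminate 4 elsewhere: P, Q, S, U.
That leaves U = 1. Remove 1 from S.
S must be 5 (only option left). So P can't be 5.
P has just one choice, so P = 2. So Q can't be 2.
Q must be 6 (only option left).

P=2, Q=6, R=4, S=5, T=3, U=1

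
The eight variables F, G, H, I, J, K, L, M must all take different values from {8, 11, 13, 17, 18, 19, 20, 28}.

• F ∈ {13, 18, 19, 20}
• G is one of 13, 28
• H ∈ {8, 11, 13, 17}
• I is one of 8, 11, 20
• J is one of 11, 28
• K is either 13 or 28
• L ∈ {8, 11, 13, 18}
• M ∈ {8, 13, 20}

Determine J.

11

Among the 8 variables, 17 fits only H (and all 8 values in {8, 11, 13, 17, 18, 19, 20, 28} must be used), so H = 17.
The 7 still-open variables together cover exactly {8, 11, 13, 18, 19, 20, 28} — 7 values for 7 variables — and 19 appears only in F's list, so F = 19.
The 6 still-open variables draw from only 6 values {8, 11, 13, 18, 20, 28}, so each is used; only L can be 18, hence L = 18.
G and K between them cover only {13, 28} — a naked pair. Remove those values from J, M.
So J = 11.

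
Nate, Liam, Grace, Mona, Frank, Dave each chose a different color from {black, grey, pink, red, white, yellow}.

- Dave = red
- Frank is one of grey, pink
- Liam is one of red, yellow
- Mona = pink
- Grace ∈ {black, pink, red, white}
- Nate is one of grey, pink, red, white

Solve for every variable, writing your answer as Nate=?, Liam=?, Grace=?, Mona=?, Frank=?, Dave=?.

Nate=white, Liam=yellow, Grace=black, Mona=pink, Frank=grey, Dave=red

Mona must be pink (only option left). Remove pink from Nate, Grace, Frank.
That leaves Frank = grey. Strike grey from Nate.
Dave's domain is down to {red}, so Dave = red. Eliminate red elsewhere: Nate, Liam, Grace.
Nate has just one choice, so Nate = white. So Grace can't be white.
Liam has just one choice, so Liam = yellow.
Grace has just one choice, so Grace = black.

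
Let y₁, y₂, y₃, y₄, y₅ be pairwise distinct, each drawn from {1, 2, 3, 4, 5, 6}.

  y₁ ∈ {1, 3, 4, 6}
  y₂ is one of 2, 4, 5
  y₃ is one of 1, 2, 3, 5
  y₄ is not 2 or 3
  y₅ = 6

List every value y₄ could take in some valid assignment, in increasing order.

1, 4, 5

y₅ has just one choice, so y₅ = 6. Eliminate 6 elsewhere: y₁, y₄.
No further eliminations apply; y₄ can still be any of 1, 4, 5.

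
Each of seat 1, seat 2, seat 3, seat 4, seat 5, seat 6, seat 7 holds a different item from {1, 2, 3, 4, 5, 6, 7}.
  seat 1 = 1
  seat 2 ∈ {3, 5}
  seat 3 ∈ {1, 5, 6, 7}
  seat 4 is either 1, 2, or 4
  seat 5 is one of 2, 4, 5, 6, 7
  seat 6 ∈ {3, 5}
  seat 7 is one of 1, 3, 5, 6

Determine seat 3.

7

seat 1's domain is down to {1}, so seat 1 = 1. Strike 1 from seat 3, seat 4, seat 7.
The 2 variables seat 2 and seat 6 are confined to {3, 5}, which locks those values in; drop them from seat 3, seat 5, seat 7.
That leaves seat 7 = 6. So seat 3, seat 5 can't be 6.
So seat 3 = 7.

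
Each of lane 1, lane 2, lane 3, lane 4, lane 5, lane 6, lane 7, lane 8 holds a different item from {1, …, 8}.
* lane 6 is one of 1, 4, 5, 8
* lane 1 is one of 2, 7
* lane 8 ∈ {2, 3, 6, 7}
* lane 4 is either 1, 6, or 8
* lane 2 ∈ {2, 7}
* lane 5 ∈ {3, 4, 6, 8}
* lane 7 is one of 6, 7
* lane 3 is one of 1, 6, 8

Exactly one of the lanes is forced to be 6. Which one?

lane 7

The 8 variables draw from only 8 values {1, 2, 3, 4, 5, 6, 7, 8}, so each is used; only lane 6 can be 5, hence lane 6 = 5.
Among the 7 still-open variables, 4 fits only lane 5 (and all 7 values in {1, 2, 3, 4, 6, 7, 8} must be used), so lane 5 = 4.
The 6 still-open variables draw from only 6 values {1, 2, 3, 6, 7, 8}, so each is used; only lane 8 can be 3, hence lane 8 = 3.
lane 1 and lane 2 share exactly the 2 values {2, 7}; by pigeonhole those values go to them, so strike 2, 7 from lane 7.
So 6 goes to lane 7.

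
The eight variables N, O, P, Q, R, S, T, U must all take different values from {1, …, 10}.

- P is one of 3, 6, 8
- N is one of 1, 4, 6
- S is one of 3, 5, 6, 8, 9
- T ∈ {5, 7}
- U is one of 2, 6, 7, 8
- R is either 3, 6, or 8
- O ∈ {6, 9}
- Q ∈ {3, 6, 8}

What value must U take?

2

P, Q, R between them cover only {3, 6, 8} — a naked triple. Remove those values from N, O, S, U.
O has just one choice, so O = 9. Remove 9 from S.
S must be 5 (only option left). Strike 5 from T.
T must be 7 (only option left). So U can't be 7.
So U = 2.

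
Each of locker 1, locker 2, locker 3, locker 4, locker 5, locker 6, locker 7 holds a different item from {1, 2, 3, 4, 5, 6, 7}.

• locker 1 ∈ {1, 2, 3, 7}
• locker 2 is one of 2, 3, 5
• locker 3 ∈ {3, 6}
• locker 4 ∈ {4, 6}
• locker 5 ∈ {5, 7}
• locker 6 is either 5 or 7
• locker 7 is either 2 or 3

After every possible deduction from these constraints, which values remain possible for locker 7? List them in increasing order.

The 7 variables draw from only 7 values {1, 2, 3, 4, 5, 6, 7}, so each is used; only locker 1 can be 1, hence locker 1 = 1.
The 6 still-open variables together cover exactly {2, 3, 4, 5, 6, 7} — 6 values for 6 variables — and 4 appears only in locker 4's list, so locker 4 = 4.
The 5 still-open variables together cover exactly {2, 3, 5, 6, 7} — 5 values for 5 variables — and 6 appears only in locker 3's list, so locker 3 = 6.
locker 5 and locker 6 share exactly the 2 values {5, 7}; by pigeonhole those values go to them, so strike 5, 7 from locker 2.
No further eliminations apply; locker 7 can still be any of 2, 3.

2, 3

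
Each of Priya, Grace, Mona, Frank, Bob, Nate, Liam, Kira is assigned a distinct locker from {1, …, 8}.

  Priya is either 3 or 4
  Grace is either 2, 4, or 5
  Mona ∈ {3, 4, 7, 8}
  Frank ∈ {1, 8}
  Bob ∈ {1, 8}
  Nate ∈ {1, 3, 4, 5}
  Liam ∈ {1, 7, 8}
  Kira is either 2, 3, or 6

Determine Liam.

7

The 8 variables draw from only 8 values {1, 2, 3, 4, 5, 6, 7, 8}, so each is used; only Kira can be 6, hence Kira = 6.
The 7 still-open variables together cover exactly {1, 2, 3, 4, 5, 7, 8} — 7 values for 7 variables — and 2 appears only in Grace's list, so Grace = 2.
Among the 6 still-open variables, 5 fits only Nate (and all 6 values in {1, 3, 4, 5, 7, 8} must be used), so Nate = 5.
The 2 variables Frank and Bob are confined to {1, 8}, which locks those values in; drop them from Mona, Liam.
So Liam = 7.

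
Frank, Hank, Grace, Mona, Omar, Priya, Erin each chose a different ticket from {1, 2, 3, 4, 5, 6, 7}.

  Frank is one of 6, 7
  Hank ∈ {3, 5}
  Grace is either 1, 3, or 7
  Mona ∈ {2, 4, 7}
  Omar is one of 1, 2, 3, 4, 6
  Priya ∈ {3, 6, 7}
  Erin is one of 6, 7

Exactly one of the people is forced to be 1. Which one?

Among the 7 variables, 5 fits only Hank (and all 7 values in {1, 2, 3, 4, 5, 6, 7} must be used), so Hank = 5.
Frank and Erin share exactly the 2 values {6, 7}; by pigeonhole those values go to them, so strike 6, 7 from Grace, Mona, Omar, Priya.
Priya must be 3 (only option left). Remove 3 from Grace, Omar.
So 1 goes to Grace.

Grace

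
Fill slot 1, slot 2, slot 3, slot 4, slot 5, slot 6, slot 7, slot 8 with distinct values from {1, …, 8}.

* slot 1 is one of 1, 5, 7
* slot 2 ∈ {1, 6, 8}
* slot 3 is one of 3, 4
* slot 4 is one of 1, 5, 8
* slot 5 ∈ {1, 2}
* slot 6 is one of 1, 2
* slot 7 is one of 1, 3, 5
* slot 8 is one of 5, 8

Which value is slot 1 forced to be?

7

The 8 variables together cover exactly {1, 2, 3, 4, 5, 6, 7, 8} — 8 values for 8 variables — and 4 appears only in slot 3's list, so slot 3 = 4.
The 7 still-open variables together cover exactly {1, 2, 3, 5, 6, 7, 8} — 7 values for 7 variables — and 3 appears only in slot 7's list, so slot 7 = 3.
Among the 6 still-open variables, 6 fits only slot 2 (and all 6 values in {1, 2, 5, 6, 7, 8} must be used), so slot 2 = 6.
Among the 5 still-open variables, 7 fits only slot 1 (and all 5 values in {1, 2, 5, 7, 8} must be used), so slot 1 = 7.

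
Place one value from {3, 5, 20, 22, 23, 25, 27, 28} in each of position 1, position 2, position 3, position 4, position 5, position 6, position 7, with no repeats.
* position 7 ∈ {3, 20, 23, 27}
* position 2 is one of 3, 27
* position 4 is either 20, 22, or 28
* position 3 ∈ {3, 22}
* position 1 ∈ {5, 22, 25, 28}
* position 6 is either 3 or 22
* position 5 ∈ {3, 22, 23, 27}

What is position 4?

28

position 3 and position 6 between them cover only {3, 22} — a naked pair. Remove those values from position 1, position 2, position 4, position 5, position 7.
position 2 has just one choice, so position 2 = 27. Strike 27 from position 5, position 7.
position 5's domain is down to {23}, so position 5 = 23. Eliminate 23 elsewhere: position 7.
position 7's domain is down to {20}, so position 7 = 20. Strike 20 from position 4.
So position 4 = 28.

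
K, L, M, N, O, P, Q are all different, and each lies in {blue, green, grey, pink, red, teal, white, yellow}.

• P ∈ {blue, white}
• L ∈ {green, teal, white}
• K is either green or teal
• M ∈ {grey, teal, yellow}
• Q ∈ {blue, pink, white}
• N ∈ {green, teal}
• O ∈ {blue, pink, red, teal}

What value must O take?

K and N share exactly the 2 values {green, teal}; by pigeonhole those values go to them, so strike green, teal from L, M, O.
That leaves L = white. Remove white from P, Q.
P has just one choice, so P = blue. So O, Q can't be blue.
Q must be pink (only option left). Remove pink from O.
So O = red.

red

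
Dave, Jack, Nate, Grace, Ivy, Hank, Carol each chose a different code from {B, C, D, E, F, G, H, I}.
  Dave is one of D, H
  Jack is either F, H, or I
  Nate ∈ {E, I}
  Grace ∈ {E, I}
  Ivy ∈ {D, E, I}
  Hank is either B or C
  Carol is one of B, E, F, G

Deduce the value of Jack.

Nate and Grace between them cover only {E, I} — a naked pair. Remove those values from Jack, Ivy, Carol.
That leaves Ivy = D. Eliminate D elsewhere: Dave.
Dave's domain is down to {H}, so Dave = H. So Jack can't be H.
So Jack = F.

F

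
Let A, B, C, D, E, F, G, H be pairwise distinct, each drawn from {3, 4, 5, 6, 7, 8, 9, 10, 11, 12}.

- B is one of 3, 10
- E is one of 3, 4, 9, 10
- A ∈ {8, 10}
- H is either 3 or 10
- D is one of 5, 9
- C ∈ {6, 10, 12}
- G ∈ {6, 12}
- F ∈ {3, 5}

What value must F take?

5

The 8 variables draw from only 8 values {3, 4, 5, 6, 8, 9, 10, 12}, so each is used; only E can be 4, hence E = 4.
Among the 7 still-open variables, 8 fits only A (and all 7 values in {3, 5, 6, 8, 9, 10, 12} must be used), so A = 8.
The 6 still-open variables together cover exactly {3, 5, 6, 9, 10, 12} — 6 values for 6 variables — and 9 appears only in D's list, so D = 9.
Among the 5 still-open variables, 5 fits only F (and all 5 values in {3, 5, 6, 10, 12} must be used), so F = 5.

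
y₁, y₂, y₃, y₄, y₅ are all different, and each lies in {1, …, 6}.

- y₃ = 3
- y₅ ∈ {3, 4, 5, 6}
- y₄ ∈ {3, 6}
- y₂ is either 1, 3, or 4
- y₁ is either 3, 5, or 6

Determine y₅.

4

y₃ has just one choice, so y₃ = 3. Remove 3 from y₁, y₂, y₄, y₅.
That leaves y₄ = 6. So y₁, y₅ can't be 6.
That leaves y₁ = 5. Strike 5 from y₅.
So y₅ = 4.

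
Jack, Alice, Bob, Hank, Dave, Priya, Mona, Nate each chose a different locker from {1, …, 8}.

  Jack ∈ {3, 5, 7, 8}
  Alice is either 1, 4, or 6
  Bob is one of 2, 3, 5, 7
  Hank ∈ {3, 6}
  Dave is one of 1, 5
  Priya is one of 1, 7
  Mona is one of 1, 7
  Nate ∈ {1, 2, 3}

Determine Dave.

5

Among the 8 variables, 4 fits only Alice (and all 8 values in {1, 2, 3, 4, 5, 6, 7, 8} must be used), so Alice = 4.
The 7 still-open variables draw from only 7 values {1, 2, 3, 5, 6, 7, 8}, so each is used; only Hank can be 6, hence Hank = 6.
The 6 still-open variables together cover exactly {1, 2, 3, 5, 7, 8} — 6 values for 6 variables — and 8 appears only in Jack's list, so Jack = 8.
Priya and Mona share exactly the 2 values {1, 7}; by pigeonhole those values go to them, so strike 1, 7 from Bob, Dave, Nate.
So Dave = 5.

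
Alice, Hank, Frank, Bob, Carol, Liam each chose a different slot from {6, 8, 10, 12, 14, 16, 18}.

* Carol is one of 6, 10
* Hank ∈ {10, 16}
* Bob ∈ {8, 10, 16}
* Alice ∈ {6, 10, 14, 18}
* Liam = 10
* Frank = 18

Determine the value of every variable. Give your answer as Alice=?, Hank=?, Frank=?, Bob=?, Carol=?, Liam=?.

Frank has just one choice, so Frank = 18. Eliminate 18 elsewhere: Alice.
That leaves Liam = 10. So Alice, Hank, Bob, Carol can't be 10.
Hank has just one choice, so Hank = 16. Remove 16 from Bob.
Bob must be 8 (only option left).
Carol must be 6 (only option left). Eliminate 6 elsewhere: Alice.
Alice has just one choice, so Alice = 14.

Alice=14, Hank=16, Frank=18, Bob=8, Carol=6, Liam=10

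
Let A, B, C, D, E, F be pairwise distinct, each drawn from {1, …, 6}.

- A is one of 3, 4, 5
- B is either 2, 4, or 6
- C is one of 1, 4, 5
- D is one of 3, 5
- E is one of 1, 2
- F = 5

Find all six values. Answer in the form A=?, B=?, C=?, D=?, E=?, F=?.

A=4, B=6, C=1, D=3, E=2, F=5

F's domain is down to {5}, so F = 5. Strike 5 from A, C, D.
D's domain is down to {3}, so D = 3. Strike 3 from A.
A has just one choice, so A = 4. Eliminate 4 elsewhere: B, C.
C has just one choice, so C = 1. Eliminate 1 elsewhere: E.
E's domain is down to {2}, so E = 2. Eliminate 2 elsewhere: B.
B has just one choice, so B = 6.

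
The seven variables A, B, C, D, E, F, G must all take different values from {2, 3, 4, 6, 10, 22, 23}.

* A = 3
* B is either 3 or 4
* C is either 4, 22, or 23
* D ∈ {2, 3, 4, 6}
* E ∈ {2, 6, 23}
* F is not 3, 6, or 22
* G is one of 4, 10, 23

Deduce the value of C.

A's domain is down to {3}, so A = 3. So B, D can't be 3.
B's domain is down to {4}, so B = 4. Remove 4 from C, D, F, G.
The 5 still-open variables draw from only 5 values {2, 6, 10, 22, 23}, so each is used; only C can be 22, hence C = 22.

22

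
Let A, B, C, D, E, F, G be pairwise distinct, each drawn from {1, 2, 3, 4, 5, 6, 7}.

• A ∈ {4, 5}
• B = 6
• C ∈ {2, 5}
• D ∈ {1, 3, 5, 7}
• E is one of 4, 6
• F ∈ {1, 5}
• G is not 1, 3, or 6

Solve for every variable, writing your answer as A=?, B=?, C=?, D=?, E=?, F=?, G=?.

A=5, B=6, C=2, D=3, E=4, F=1, G=7

B must be 6 (only option left). So E can't be 6.
E's domain is down to {4}, so E = 4. Remove 4 from A, G.
A's domain is down to {5}, so A = 5. Eliminate 5 elsewhere: C, D, F, G.
That leaves C = 2. Eliminate 2 elsewhere: G.
F must be 1 (only option left). So D can't be 1.
G has just one choice, so G = 7. Strike 7 from D.
That leaves D = 3.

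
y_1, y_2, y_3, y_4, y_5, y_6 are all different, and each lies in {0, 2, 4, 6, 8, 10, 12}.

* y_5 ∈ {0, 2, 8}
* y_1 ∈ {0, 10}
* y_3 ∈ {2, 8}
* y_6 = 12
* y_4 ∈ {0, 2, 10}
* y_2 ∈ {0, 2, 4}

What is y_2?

y_6 has just one choice, so y_6 = 12.
The 5 still-open variables together cover exactly {0, 2, 4, 8, 10} — 5 values for 5 variables — and 4 appears only in y_2's list, so y_2 = 4.

4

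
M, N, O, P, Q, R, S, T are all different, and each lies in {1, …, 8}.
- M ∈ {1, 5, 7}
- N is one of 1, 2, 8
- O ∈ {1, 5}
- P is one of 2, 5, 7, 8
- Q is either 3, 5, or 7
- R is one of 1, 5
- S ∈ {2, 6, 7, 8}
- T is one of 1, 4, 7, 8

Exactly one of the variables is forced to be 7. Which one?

Among the 8 variables, 3 fits only Q (and all 8 values in {1, 2, 3, 4, 5, 6, 7, 8} must be used), so Q = 3.
The 7 still-open variables together cover exactly {1, 2, 4, 5, 6, 7, 8} — 7 values for 7 variables — and 4 appears only in T's list, so T = 4.
The 6 still-open variables draw from only 6 values {1, 2, 5, 6, 7, 8}, so each is used; only S can be 6, hence S = 6.
O and R share exactly the 2 values {1, 5}; by pigeonhole those values go to them, so strike 1, 5 from M, N, P.
So 7 goes to M.

M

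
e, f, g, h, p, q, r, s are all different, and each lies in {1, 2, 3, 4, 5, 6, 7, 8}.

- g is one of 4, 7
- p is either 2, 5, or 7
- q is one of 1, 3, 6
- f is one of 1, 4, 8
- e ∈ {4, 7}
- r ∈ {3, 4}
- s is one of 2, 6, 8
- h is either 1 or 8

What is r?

The 8 variables together cover exactly {1, 2, 3, 4, 5, 6, 7, 8} — 8 values for 8 variables — and 5 appears only in p's list, so p = 5.
The 7 still-open variables together cover exactly {1, 2, 3, 4, 6, 7, 8} — 7 values for 7 variables — and 2 appears only in s's list, so s = 2.
Among the 6 still-open variables, 6 fits only q (and all 6 values in {1, 3, 4, 6, 7, 8} must be used), so q = 6.
Among the 5 still-open variables, 3 fits only r (and all 5 values in {1, 3, 4, 7, 8} must be used), so r = 3.

3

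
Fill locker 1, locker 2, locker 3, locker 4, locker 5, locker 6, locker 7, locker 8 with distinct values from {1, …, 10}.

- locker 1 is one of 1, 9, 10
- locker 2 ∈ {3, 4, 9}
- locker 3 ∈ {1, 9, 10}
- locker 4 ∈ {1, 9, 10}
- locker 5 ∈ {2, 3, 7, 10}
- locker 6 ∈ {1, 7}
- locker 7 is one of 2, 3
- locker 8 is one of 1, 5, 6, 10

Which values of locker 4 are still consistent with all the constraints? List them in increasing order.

locker 1, locker 3, locker 4 share exactly the 3 values {1, 9, 10}; by pigeonhole those values go to them, so strike 1, 9, 10 from locker 2, locker 5, locker 6, locker 8.
locker 6 has just one choice, so locker 6 = 7. Eliminate 7 elsewhere: locker 5.
locker 5 and locker 7 share exactly the 2 values {2, 3}; by pigeonhole those values go to them, so strike 2, 3 from locker 2.
locker 2's domain is down to {4}, so locker 2 = 4.
No further eliminations apply; locker 4 can still be any of 1, 9, 10.

1, 9, 10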